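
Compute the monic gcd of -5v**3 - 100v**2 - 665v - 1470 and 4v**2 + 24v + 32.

1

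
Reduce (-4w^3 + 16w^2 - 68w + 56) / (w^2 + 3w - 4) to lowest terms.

Apply the Euclidean algorithm:
  -4w^3 + 16w^2 - 68w + 56 = (-4w + 28)(w^2 + 3w - 4) + (-168w + 168)
  w^2 + 3w - 4 = (-(1/168)w - 1/42)(-168w + 168) + (0)
Last nonzero remainder: -168w + 168. Dividing through by -168 gives the monic gcd w - 1.
Cancel w - 1 from numerator and denominator to get the reduced form.

(-4w^2 + 12w - 56)/(w + 4)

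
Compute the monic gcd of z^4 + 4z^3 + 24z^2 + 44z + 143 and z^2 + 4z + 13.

z^2 + 4z + 13

Euclidean algorithm in ℚ[z]:
  z^4 + 4z^3 + 24z^2 + 44z + 143 = (z^2 + 11)(z^2 + 4z + 13) + (0)
The last nonzero remainder z^2 + 4z + 13 is already monic.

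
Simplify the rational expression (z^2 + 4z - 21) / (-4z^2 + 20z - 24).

(-z - 7)/(4z - 8)

Euclidean algorithm in ℚ[z]:
  z^2 + 4z - 21 = (-1/4)(-4z^2 + 20z - 24) + (9z - 27)
  -4z^2 + 20z - 24 = (-(4/9)z + 8/9)(9z - 27) + (0)
Last nonzero remainder: 9z - 27. Dividing through by 9 gives the monic gcd z - 3.
Cancel z - 3 from numerator and denominator to get the reduced form.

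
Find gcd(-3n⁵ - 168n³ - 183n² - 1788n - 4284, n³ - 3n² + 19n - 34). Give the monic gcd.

n² - n + 17

By polynomial division,
  -3n⁵ - 168n³ - 183n² - 1788n - 4284 = (-3n² - 9n - 138)(n³ - 3n² + 19n - 34) + (-528n² + 528n - 8976)
  n³ - 3n² + 19n - 34 = (-(1/528)n + 1/264)(-528n² + 528n - 8976) + (0)
Last nonzero remainder: -528n² + 528n - 8976. Dividing through by -528 gives the monic gcd n² - n + 17.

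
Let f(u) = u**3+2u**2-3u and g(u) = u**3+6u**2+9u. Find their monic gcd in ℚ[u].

Euclidean algorithm in ℚ[u]:
  u**3+2u**2-3u = (u**3+6u**2+9u) + (-4u**2-12u)
  u**3+6u**2+9u = (-(1/4)u-3/4)(-4u**2-12u) + (0)
Last nonzero remainder: -4u**2-12u. Dividing through by -4 gives the monic gcd u**2+3u.

u**2+3u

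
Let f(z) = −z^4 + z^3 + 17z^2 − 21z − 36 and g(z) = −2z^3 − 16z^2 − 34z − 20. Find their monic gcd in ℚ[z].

Apply the Euclidean algorithm:
  −z^4 + z^3 + 17z^2 − 21z − 36 = ((1/2)z − 9/2)(−2z^3 − 16z^2 − 34z − 20) + (−38z^2 − 164z − 126)
  −2z^3 − 16z^2 − 34z − 20 = ((1/19)z + 70/361)(−38z^2 − 164z − 126) + ((1600/361)z + 1600/361)
  −38z^2 − 164z − 126 = (−(6859/800)z − 22743/800)((1600/361)z + 1600/361) + (0)
Last nonzero remainder: (1600/361)z + 1600/361. Dividing through by 1600/361 gives the monic gcd z + 1.

z + 1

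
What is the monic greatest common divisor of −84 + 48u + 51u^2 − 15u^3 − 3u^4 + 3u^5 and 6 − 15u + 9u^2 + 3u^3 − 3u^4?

Apply the Euclidean algorithm:
  3u^5 − 3u^4 − 15u^3 + 51u^2 + 48u − 84 = (−u)(−3u^4 + 3u^3 + 9u^2 − 15u + 6) + (−6u^3 + 36u^2 + 54u − 84)
  −3u^4 + 3u^3 + 9u^2 − 15u + 6 = ((1/2)u + 5/2)(−6u^3 + 36u^2 + 54u − 84) + (−108u^2 − 108u + 216)
  −6u^3 + 36u^2 + 54u − 84 = ((1/18)u − 7/18)(−108u^2 − 108u + 216) + (0)
Last nonzero remainder: −108u^2 − 108u + 216. Dividing through by −108 gives the monic gcd u^2 + u − 2.

−2 + u + u^2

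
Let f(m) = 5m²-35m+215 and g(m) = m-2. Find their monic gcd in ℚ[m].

Repeated division with remainder:
  5m²-35m+215 = (5m-25)(m-2) + (165)
  m-2 = ((1/165)m-2/165)(165) + (0)
The last nonzero remainder is the constant 165, so the polynomials are coprime and gcd = 1.

1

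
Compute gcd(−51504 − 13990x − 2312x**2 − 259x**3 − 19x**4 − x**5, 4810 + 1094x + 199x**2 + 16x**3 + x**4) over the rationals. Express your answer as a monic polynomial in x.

74 + 10x + x**2

Apply the Euclidean algorithm:
  −x**5 − 19x**4 − 259x**3 − 2312x**2 − 13990x − 51504 = (−x − 3)(x**4 + 16x**3 + 199x**2 + 1094x + 4810) + (−12x**3 − 621x**2 − 5898x − 37074)
  x**4 + 16x**3 + 199x**2 + 1094x + 4810 = (−(1/12)x + 143/48)(−12x**3 − 621x**2 − 5898x − 37074) + ((24921/16)x**2 + (124605/8)x + 922077/8)
  −12x**3 − 621x**2 − 5898x − 37074 = (−(64/8307)x − 2672/8307)((24921/16)x**2 + (124605/8)x + 922077/8) + (0)
Last nonzero remainder: (24921/16)x**2 + (124605/8)x + 922077/8. Dividing through by 24921/16 gives the monic gcd x**2 + 10x + 74.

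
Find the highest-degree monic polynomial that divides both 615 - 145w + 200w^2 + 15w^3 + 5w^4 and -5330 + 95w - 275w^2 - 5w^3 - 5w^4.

By polynomial division,
  5w^4 + 15w^3 + 200w^2 - 145w + 615 = (-1)(-5w^4 - 5w^3 - 275w^2 + 95w - 5330) + (10w^3 - 75w^2 - 50w - 4715)
  -5w^4 - 5w^3 - 275w^2 + 95w - 5330 = (-(1/2)w - 17/4)(10w^3 - 75w^2 - 50w - 4715) + (-(2475/4)w^2 - 2475w - 101475/4)
  10w^3 - 75w^2 - 50w - 4715 = (-(8/495)w + 92/495)(-(2475/4)w^2 - 2475w - 101475/4) + (0)
Last nonzero remainder: -(2475/4)w^2 - 2475w - 101475/4. Dividing through by -2475/4 gives the monic gcd w^2 + 4w + 41.

41 + 4w + w^2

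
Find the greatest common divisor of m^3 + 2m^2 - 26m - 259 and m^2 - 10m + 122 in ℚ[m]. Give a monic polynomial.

1

Euclidean algorithm in ℚ[m]:
  m^3 + 2m^2 - 26m - 259 = (m + 12)(m^2 - 10m + 122) + (-28m - 1723)
  m^2 - 10m + 122 = (-(1/28)m + 2003/784)(-28m - 1723) + (3546817/784)
  -28m - 1723 = (-(21952/3546817)m - 1350832/3546817)(3546817/784) + (0)
The last nonzero remainder is the constant 3546817/784, so the polynomials are coprime and gcd = 1.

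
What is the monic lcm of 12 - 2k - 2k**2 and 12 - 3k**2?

Repeated division with remainder:
  -2k**2 - 2k + 12 = (2/3)(-3k**2 + 12) + (-2k + 4)
  -3k**2 + 12 = ((3/2)k + 3)(-2k + 4) + (0)
Last nonzero remainder: -2k + 4. Dividing through by -2 gives the monic gcd k - 2.
Then lcm(f, g) = f·g / gcd(f, g); expanding and making the result monic gives the answer.

-12 - 4k + 3k**2 + k**3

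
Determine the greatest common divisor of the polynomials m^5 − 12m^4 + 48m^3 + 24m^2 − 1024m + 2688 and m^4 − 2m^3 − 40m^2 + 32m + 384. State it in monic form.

m^3 − 6m^2 − 16m + 96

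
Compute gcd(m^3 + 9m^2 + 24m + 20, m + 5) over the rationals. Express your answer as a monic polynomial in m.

Repeated division with remainder:
  m^3 + 9m^2 + 24m + 20 = (m^2 + 4m + 4)(m + 5) + (0)
The last nonzero remainder m + 5 is already monic.

m + 5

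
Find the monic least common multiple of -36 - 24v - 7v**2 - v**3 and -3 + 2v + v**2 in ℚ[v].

-36 + 12v + 17v**2 + 6v**3 + v**4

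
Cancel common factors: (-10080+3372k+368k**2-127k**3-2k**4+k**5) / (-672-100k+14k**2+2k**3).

(240-86k-k**2+k**3)/(16+2k)

Apply the Euclidean algorithm:
  k**5-2k**4-127k**3+368k**2+3372k-10080 = ((1/2)k**2-(9/2)k-7)(2k**3+14k**2-100k-672) + (352k**2-352k-14784)
  2k**3+14k**2-100k-672 = ((1/176)k+1/22)(352k**2-352k-14784) + (0)
Last nonzero remainder: 352k**2-352k-14784. Dividing through by 352 gives the monic gcd k**2-k-42.
Cancel k**2-k-42 from numerator and denominator to get the reduced form.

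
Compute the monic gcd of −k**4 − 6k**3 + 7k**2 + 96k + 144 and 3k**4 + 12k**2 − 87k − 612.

k**2 − k − 12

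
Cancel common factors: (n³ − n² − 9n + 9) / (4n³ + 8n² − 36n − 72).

Repeated division with remainder:
  n³ − n² − 9n + 9 = (1/4)(4n³ + 8n² − 36n − 72) + (−3n² + 27)
  4n³ + 8n² − 36n − 72 = (−(4/3)n − 8/3)(−3n² + 27) + (0)
Last nonzero remainder: −3n² + 27. Dividing through by −3 gives the monic gcd n² − 9.
Cancel n² − 9 from numerator and denominator to get the reduced form.

(n − 1)/(4n + 8)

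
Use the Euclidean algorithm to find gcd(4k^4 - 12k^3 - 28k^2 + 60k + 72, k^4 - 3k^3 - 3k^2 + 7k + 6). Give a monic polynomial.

k^2 - 2k - 3

Apply the Euclidean algorithm:
  4k^4 - 12k^3 - 28k^2 + 60k + 72 = (4)(k^4 - 3k^3 - 3k^2 + 7k + 6) + (-16k^2 + 32k + 48)
  k^4 - 3k^3 - 3k^2 + 7k + 6 = (-(1/16)k^2 + (1/16)k + 1/8)(-16k^2 + 32k + 48) + (0)
Last nonzero remainder: -16k^2 + 32k + 48. Dividing through by -16 gives the monic gcd k^2 - 2k - 3.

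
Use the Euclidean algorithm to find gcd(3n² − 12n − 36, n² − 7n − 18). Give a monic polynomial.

n + 2

Apply the Euclidean algorithm:
  3n² − 12n − 36 = (3)(n² − 7n − 18) + (9n + 18)
  n² − 7n − 18 = ((1/9)n − 1)(9n + 18) + (0)
Last nonzero remainder: 9n + 18. Dividing through by 9 gives the monic gcd n + 2.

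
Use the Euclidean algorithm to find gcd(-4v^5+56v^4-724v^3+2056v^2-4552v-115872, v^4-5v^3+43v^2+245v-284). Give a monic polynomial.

Apply the Euclidean algorithm:
  -4v^5+56v^4-724v^3+2056v^2-4552v-115872 = (-4v+36)(v^4-5v^3+43v^2+245v-284) + (-372v^3+1488v^2-14508v-105648)
  v^4-5v^3+43v^2+245v-284 = (-(1/372)v+1/372)(-372v^3+1488v^2-14508v-105648) + (0)
Last nonzero remainder: -372v^3+1488v^2-14508v-105648. Dividing through by -372 gives the monic gcd v^3-4v^2+39v+284.

v^3-4v^2+39v+284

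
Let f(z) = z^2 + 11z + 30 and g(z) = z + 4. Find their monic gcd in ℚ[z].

1

By polynomial division,
  z^2 + 11z + 30 = (z + 7)(z + 4) + (2)
  z + 4 = ((1/2)z + 2)(2) + (0)
The last nonzero remainder is the constant 2, so the polynomials are coprime and gcd = 1.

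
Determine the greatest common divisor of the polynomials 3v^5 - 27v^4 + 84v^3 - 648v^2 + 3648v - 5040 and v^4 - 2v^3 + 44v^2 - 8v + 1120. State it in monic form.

v^2 + 4v + 28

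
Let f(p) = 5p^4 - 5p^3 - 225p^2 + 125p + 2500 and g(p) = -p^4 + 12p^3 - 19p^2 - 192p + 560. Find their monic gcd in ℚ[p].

p^2 - p - 20

Apply the Euclidean algorithm:
  5p^4 - 5p^3 - 225p^2 + 125p + 2500 = (-5)(-p^4 + 12p^3 - 19p^2 - 192p + 560) + (55p^3 - 320p^2 - 835p + 5300)
  -p^4 + 12p^3 - 19p^2 - 192p + 560 = (-(1/55)p + 68/605)(55p^3 - 320p^2 - 835p + 5300) + ((216/121)p^2 - (216/121)p - 4320/121)
  55p^3 - 320p^2 - 835p + 5300 = ((6655/216)p - 32065/216)((216/121)p^2 - (216/121)p - 4320/121) + (0)
Last nonzero remainder: (216/121)p^2 - (216/121)p - 4320/121. Dividing through by 216/121 gives the monic gcd p^2 - p - 20.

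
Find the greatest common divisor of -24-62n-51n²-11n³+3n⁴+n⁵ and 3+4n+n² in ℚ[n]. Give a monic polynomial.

Euclidean algorithm in ℚ[n]:
  n⁵+3n⁴-11n³-51n²-62n-24 = (n³-n²-10n-8)(n²+4n+3) + (0)
The last nonzero remainder n²+4n+3 is already monic.

3+4n+n²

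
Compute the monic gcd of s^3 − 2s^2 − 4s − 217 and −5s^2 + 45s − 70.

s − 7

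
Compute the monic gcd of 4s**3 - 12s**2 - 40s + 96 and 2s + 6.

s + 3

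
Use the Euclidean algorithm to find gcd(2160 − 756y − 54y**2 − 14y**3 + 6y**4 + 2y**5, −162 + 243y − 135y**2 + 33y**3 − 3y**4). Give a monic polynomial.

9 − 6y + y**2

Repeated division with remainder:
  2y**5 + 6y**4 − 14y**3 − 54y**2 − 756y + 2160 = (−(2/3)y − 28/3)(−3y**4 + 33y**3 − 135y**2 + 243y − 162) + (204y**3 − 1152y**2 + 1404y + 648)
  −3y**4 + 33y**3 − 135y**2 + 243y − 162 = (−(1/68)y + 91/1156)(204y**3 − 1152y**2 + 1404y + 648) + (−(6840/289)y**2 + (41040/289)y − 61560/289)
  204y**3 − 1152y**2 + 1404y + 648 = (−(4913/570)y − 289/95)(−(6840/289)y**2 + (41040/289)y − 61560/289) + (0)
Last nonzero remainder: −(6840/289)y**2 + (41040/289)y − 61560/289. Dividing through by −6840/289 gives the monic gcd y**2 − 6y + 9.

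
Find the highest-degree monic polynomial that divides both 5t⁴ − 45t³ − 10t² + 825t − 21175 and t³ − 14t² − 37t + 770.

By polynomial division,
  5t⁴ − 45t³ − 10t² + 825t − 21175 = (5t + 25)(t³ − 14t² − 37t + 770) + (525t² − 2100t − 40425)
  t³ − 14t² − 37t + 770 = ((1/525)t − 2/105)(525t² − 2100t − 40425) + (0)
Last nonzero remainder: 525t² − 2100t − 40425. Dividing through by 525 gives the monic gcd t² − 4t − 77.

t² − 4t − 77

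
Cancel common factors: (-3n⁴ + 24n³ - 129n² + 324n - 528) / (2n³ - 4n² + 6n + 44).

Apply the Euclidean algorithm:
  -3n⁴ + 24n³ - 129n² + 324n - 528 = (-(3/2)n + 9)(2n³ - 4n² + 6n + 44) + (-84n² + 336n - 924)
  2n³ - 4n² + 6n + 44 = (-(1/42)n - 1/21)(-84n² + 336n - 924) + (0)
Last nonzero remainder: -84n² + 336n - 924. Dividing through by -84 gives the monic gcd n² - 4n + 11.
Cancel n² - 4n + 11 from numerator and denominator to get the reduced form.

(-3n² + 12n - 48)/(2n + 4)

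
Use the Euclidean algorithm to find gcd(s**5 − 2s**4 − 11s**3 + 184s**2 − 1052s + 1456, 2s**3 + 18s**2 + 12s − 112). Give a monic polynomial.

s**2 + 5s − 14

Euclidean algorithm in ℚ[s]:
  s**5 − 2s**4 − 11s**3 + 184s**2 − 1052s + 1456 = ((1/2)s**2 − (11/2)s + 41)(2s**3 + 18s**2 + 12s − 112) + (−432s**2 − 2160s + 6048)
  2s**3 + 18s**2 + 12s − 112 = (−(1/216)s − 1/54)(−432s**2 − 2160s + 6048) + (0)
Last nonzero remainder: −432s**2 − 2160s + 6048. Dividing through by −432 gives the monic gcd s**2 + 5s − 14.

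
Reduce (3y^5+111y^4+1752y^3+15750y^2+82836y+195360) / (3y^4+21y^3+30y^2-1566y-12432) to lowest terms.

(y^3+29y^2+278y+880)/(y^2-y-56)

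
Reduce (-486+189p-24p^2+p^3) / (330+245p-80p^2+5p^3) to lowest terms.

(81-18p+p^2)/(-55-50p+5p^2)

Euclidean algorithm in ℚ[p]:
  p^3-24p^2+189p-486 = (1/5)(5p^3-80p^2+245p+330) + (-8p^2+140p-552)
  5p^3-80p^2+245p+330 = (-(5/8)p-15/16)(-8p^2+140p-552) + ((125/4)p-375/2)
  -8p^2+140p-552 = (-(32/125)p+368/125)((125/4)p-375/2) + (0)
Last nonzero remainder: (125/4)p-375/2. Dividing through by 125/4 gives the monic gcd p-6.
Cancel p-6 from numerator and denominator to get the reduced form.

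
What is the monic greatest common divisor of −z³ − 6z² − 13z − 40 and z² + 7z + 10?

Apply the Euclidean algorithm:
  −z³ − 6z² − 13z − 40 = (−z + 1)(z² + 7z + 10) + (−10z − 50)
  z² + 7z + 10 = (−(1/10)z − 1/5)(−10z − 50) + (0)
Last nonzero remainder: −10z − 50. Dividing through by −10 gives the monic gcd z + 5.

z + 5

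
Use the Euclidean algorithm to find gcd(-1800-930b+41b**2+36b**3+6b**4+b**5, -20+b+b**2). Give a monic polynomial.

-20+b+b**2

By polynomial division,
  b**5+6b**4+36b**3+41b**2-930b-1800 = (b**3+5b**2+51b+90)(b**2+b-20) + (0)
The last nonzero remainder b**2+b-20 is already monic.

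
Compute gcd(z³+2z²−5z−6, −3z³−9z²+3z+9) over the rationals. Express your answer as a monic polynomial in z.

Euclidean algorithm in ℚ[z]:
  z³+2z²−5z−6 = (−1/3)(−3z³−9z²+3z+9) + (−z²−4z−3)
  −3z³−9z²+3z+9 = (3z−3)(−z²−4z−3) + (0)
Last nonzero remainder: −z²−4z−3. Dividing through by −1 gives the monic gcd z²+4z+3.

z²+4z+3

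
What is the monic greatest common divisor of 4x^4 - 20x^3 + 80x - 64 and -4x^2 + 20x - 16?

Repeated division with remainder:
  4x^4 - 20x^3 + 80x - 64 = (-x^2 + 4)(-4x^2 + 20x - 16) + (0)
Last nonzero remainder: -4x^2 + 20x - 16. Dividing through by -4 gives the monic gcd x^2 - 5x + 4.

x^2 - 5x + 4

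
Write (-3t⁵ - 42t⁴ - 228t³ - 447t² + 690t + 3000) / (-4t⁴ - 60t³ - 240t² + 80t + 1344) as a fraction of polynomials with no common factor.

(3t³ + 36t² + 180t + 375)/(4t² + 52t + 168)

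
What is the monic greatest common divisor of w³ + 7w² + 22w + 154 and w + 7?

Apply the Euclidean algorithm:
  w³ + 7w² + 22w + 154 = (w² + 22)(w + 7) + (0)
The last nonzero remainder w + 7 is already monic.

w + 7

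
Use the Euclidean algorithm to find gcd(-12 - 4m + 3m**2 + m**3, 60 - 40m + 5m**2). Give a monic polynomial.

Repeated division with remainder:
  m**3 + 3m**2 - 4m - 12 = ((1/5)m + 11/5)(5m**2 - 40m + 60) + (72m - 144)
  5m**2 - 40m + 60 = ((5/72)m - 5/12)(72m - 144) + (0)
Last nonzero remainder: 72m - 144. Dividing through by 72 gives the monic gcd m - 2.

-2 + m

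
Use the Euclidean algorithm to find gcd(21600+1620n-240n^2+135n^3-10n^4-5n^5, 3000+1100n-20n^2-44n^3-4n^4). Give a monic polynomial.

30+11n+n^2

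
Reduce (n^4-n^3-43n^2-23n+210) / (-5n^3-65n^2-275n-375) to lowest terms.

(-n^2+9n-14)/(5n+25)

Euclidean algorithm in ℚ[n]:
  n^4-n^3-43n^2-23n+210 = (-(1/5)n+14/5)(-5n^3-65n^2-275n-375) + (84n^2+672n+1260)
  -5n^3-65n^2-275n-375 = (-(5/84)n-25/84)(84n^2+672n+1260) + (0)
Last nonzero remainder: 84n^2+672n+1260. Dividing through by 84 gives the monic gcd n^2+8n+15.
Cancel n^2+8n+15 from numerator and denominator to get the reduced form.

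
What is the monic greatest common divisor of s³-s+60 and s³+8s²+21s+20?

s+4

By polynomial division,
  s³-s+60 = (s³+8s²+21s+20) + (-8s²-22s+40)
  s³+8s²+21s+20 = (-(1/8)s-21/32)(-8s²-22s+40) + ((185/16)s+185/4)
  -8s²-22s+40 = (-(128/185)s+32/37)((185/16)s+185/4) + (0)
Last nonzero remainder: (185/16)s+185/4. Dividing through by 185/16 gives the monic gcd s+4.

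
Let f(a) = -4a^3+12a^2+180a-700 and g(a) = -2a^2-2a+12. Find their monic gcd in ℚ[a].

1

Apply the Euclidean algorithm:
  -4a^3+12a^2+180a-700 = (2a-8)(-2a^2-2a+12) + (140a-604)
  -2a^2-2a+12 = (-(1/70)a-93/1225)(140a-604) + (-41472/1225)
  140a-604 = (-(42875/10368)a+184975/10368)(-41472/1225) + (0)
The last nonzero remainder is the constant -41472/1225, so the polynomials are coprime and gcd = 1.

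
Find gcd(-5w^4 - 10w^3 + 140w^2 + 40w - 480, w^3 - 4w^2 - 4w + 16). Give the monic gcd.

w^3 - 4w^2 - 4w + 16

Repeated division with remainder:
  -5w^4 - 10w^3 + 140w^2 + 40w - 480 = (-5w - 30)(w^3 - 4w^2 - 4w + 16) + (0)
The last nonzero remainder w^3 - 4w^2 - 4w + 16 is already monic.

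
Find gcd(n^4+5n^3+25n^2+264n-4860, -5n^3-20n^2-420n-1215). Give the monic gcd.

Apply the Euclidean algorithm:
  n^4+5n^3+25n^2+264n-4860 = (-(1/5)n-1/5)(-5n^3-20n^2-420n-1215) + (-63n^2-63n-5103)
  -5n^3-20n^2-420n-1215 = ((5/63)n+5/21)(-63n^2-63n-5103) + (0)
Last nonzero remainder: -63n^2-63n-5103. Dividing through by -63 gives the monic gcd n^2+n+81.

n^2+n+81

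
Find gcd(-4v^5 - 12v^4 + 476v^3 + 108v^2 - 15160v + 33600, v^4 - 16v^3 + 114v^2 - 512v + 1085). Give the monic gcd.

Repeated division with remainder:
  -4v^5 - 12v^4 + 476v^3 + 108v^2 - 15160v + 33600 = (-4v - 76)(v^4 - 16v^3 + 114v^2 - 512v + 1085) + (-284v^3 + 6724v^2 - 49732v + 116060)
  v^4 - 16v^3 + 114v^2 - 512v + 1085 = (-(1/284)v - 545/20164)(-284v^3 + 6724v^2 - 49732v + 116060) + ((608076/5041)v^2 - (7296912/5041)v + 21282660/5041)
  -284v^3 + 6724v^2 - 49732v + 116060 = (-(357911/152019)v + 4178989/152019)((608076/5041)v^2 - (7296912/5041)v + 21282660/5041) + (0)
Last nonzero remainder: (608076/5041)v^2 - (7296912/5041)v + 21282660/5041. Dividing through by 608076/5041 gives the monic gcd v^2 - 12v + 35.

v^2 - 12v + 35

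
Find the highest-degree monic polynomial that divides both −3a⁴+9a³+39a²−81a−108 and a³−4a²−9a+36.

Apply the Euclidean algorithm:
  −3a⁴+9a³+39a²−81a−108 = (−3a−3)(a³−4a²−9a+36) + (0)
The last nonzero remainder a³−4a²−9a+36 is already monic.

a³−4a²−9a+36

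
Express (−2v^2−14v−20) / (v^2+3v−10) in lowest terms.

Euclidean algorithm in ℚ[v]:
  −2v^2−14v−20 = (−2)(v^2+3v−10) + (−8v−40)
  v^2+3v−10 = (−(1/8)v+1/4)(−8v−40) + (0)
Last nonzero remainder: −8v−40. Dividing through by −8 gives the monic gcd v+5.
Cancel v+5 from numerator and denominator to get the reduced form.

(−2v−4)/(v−2)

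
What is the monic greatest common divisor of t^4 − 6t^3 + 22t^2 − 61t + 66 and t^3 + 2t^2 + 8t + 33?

Euclidean algorithm in ℚ[t]:
  t^4 − 6t^3 + 22t^2 − 61t + 66 = (t − 8)(t^3 + 2t^2 + 8t + 33) + (30t^2 − 30t + 330)
  t^3 + 2t^2 + 8t + 33 = ((1/30)t + 1/10)(30t^2 − 30t + 330) + (0)
Last nonzero remainder: 30t^2 − 30t + 330. Dividing through by 30 gives the monic gcd t^2 − t + 11.

t^2 − t + 11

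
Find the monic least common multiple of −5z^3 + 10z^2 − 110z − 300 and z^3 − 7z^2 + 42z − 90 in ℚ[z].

z^4 − 5z^3 + 28z^2 − 6z − 180

Apply the Euclidean algorithm:
  −5z^3 + 10z^2 − 110z − 300 = (−5)(z^3 − 7z^2 + 42z − 90) + (−25z^2 + 100z − 750)
  z^3 − 7z^2 + 42z − 90 = (−(1/25)z + 3/25)(−25z^2 + 100z − 750) + (0)
Last nonzero remainder: −25z^2 + 100z − 750. Dividing through by −25 gives the monic gcd z^2 − 4z + 30.
Then lcm(f, g) = f·g / gcd(f, g); expanding and making the result monic gives the answer.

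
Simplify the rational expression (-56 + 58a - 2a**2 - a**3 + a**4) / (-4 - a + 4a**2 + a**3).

(14 - 4a + a**2)/(1 + a)

Apply the Euclidean algorithm:
  a**4 - a**3 - 2a**2 + 58a - 56 = (a - 5)(a**3 + 4a**2 - a - 4) + (19a**2 + 57a - 76)
  a**3 + 4a**2 - a - 4 = ((1/19)a + 1/19)(19a**2 + 57a - 76) + (0)
Last nonzero remainder: 19a**2 + 57a - 76. Dividing through by 19 gives the monic gcd a**2 + 3a - 4.
Cancel a**2 + 3a - 4 from numerator and denominator to get the reduced form.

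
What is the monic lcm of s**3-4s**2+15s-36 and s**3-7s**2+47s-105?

s**5-8s**4+66s**3-236s**2+669s-1260

By polynomial division,
  s**3-4s**2+15s-36 = (s**3-7s**2+47s-105) + (3s**2-32s+69)
  s**3-7s**2+47s-105 = ((1/3)s+11/9)(3s**2-32s+69) + ((568/9)s-568/3)
  3s**2-32s+69 = ((27/568)s-207/568)((568/9)s-568/3) + (0)
Last nonzero remainder: (568/9)s-568/3. Dividing through by 568/9 gives the monic gcd s-3.
Then lcm(f, g) = f·g / gcd(f, g); expanding and making the result monic gives the answer.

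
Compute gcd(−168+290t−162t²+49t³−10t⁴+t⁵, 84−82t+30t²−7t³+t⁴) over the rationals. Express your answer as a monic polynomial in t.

−42+20t−5t²+t³

Repeated division with remainder:
  t⁵−10t⁴+49t³−162t²+290t−168 = (t−3)(t⁴−7t³+30t²−82t+84) + (−2t³+10t²−40t+84)
  t⁴−7t³+30t²−82t+84 = (−(1/2)t+1)(−2t³+10t²−40t+84) + (0)
Last nonzero remainder: −2t³+10t²−40t+84. Dividing through by −2 gives the monic gcd t³−5t²+20t−42.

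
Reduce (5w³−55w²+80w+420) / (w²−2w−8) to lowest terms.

(5w²−65w+210)/(w−4)

Apply the Euclidean algorithm:
  5w³−55w²+80w+420 = (5w−45)(w²−2w−8) + (30w+60)
  w²−2w−8 = ((1/30)w−2/15)(30w+60) + (0)
Last nonzero remainder: 30w+60. Dividing through by 30 gives the monic gcd w+2.
Cancel w+2 from numerator and denominator to get the reduced form.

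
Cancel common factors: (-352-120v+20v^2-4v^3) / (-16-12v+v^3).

(-176+28v-4v^2)/(-8-2v+v^2)

Apply the Euclidean algorithm:
  -4v^3+20v^2-120v-352 = (-4)(v^3-12v-16) + (20v^2-168v-416)
  v^3-12v-16 = ((1/20)v+21/50)(20v^2-168v-416) + ((1984/25)v+3968/25)
  20v^2-168v-416 = ((125/496)v-325/124)((1984/25)v+3968/25) + (0)
Last nonzero remainder: (1984/25)v+3968/25. Dividing through by 1984/25 gives the monic gcd v+2.
Cancel v+2 from numerator and denominator to get the reduced form.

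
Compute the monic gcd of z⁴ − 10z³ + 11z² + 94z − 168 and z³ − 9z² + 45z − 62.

z − 2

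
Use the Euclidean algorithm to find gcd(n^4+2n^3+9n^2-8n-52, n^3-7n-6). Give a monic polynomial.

n+2

Apply the Euclidean algorithm:
  n^4+2n^3+9n^2-8n-52 = (n+2)(n^3-7n-6) + (16n^2+12n-40)
  n^3-7n-6 = ((1/16)n-3/64)(16n^2+12n-40) + (-(63/16)n-63/8)
  16n^2+12n-40 = (-(256/63)n+320/63)(-(63/16)n-63/8) + (0)
Last nonzero remainder: -(63/16)n-63/8. Dividing through by -63/16 gives the monic gcd n+2.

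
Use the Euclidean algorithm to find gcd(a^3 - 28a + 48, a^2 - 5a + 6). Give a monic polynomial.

a - 2

By polynomial division,
  a^3 - 28a + 48 = (a + 5)(a^2 - 5a + 6) + (-9a + 18)
  a^2 - 5a + 6 = (-(1/9)a + 1/3)(-9a + 18) + (0)
Last nonzero remainder: -9a + 18. Dividing through by -9 gives the monic gcd a - 2.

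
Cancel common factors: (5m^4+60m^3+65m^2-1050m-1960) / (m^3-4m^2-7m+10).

(5m^3+50m^2-35m-980)/(m^2-6m+5)

By polynomial division,
  5m^4+60m^3+65m^2-1050m-1960 = (5m+80)(m^3-4m^2-7m+10) + (420m^2-540m-2760)
  m^3-4m^2-7m+10 = ((1/420)m-19/2940)(420m^2-540m-2760) + (-(192/49)m-384/49)
  420m^2-540m-2760 = (-(1715/16)m+5635/16)(-(192/49)m-384/49) + (0)
Last nonzero remainder: -(192/49)m-384/49. Dividing through by -192/49 gives the monic gcd m+2.
Cancel m+2 from numerator and denominator to get the reduced form.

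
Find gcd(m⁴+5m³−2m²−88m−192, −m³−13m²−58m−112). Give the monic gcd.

m²+6m+16

Repeated division with remainder:
  m⁴+5m³−2m²−88m−192 = (−m+8)(−m³−13m²−58m−112) + (44m²+264m+704)
  −m³−13m²−58m−112 = (−(1/44)m−7/44)(44m²+264m+704) + (0)
Last nonzero remainder: 44m²+264m+704. Dividing through by 44 gives the monic gcd m²+6m+16.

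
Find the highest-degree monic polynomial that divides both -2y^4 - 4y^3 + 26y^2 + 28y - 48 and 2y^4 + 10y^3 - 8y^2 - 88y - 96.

y^3 + 3y^2 - 10y - 24

Apply the Euclidean algorithm:
  -2y^4 - 4y^3 + 26y^2 + 28y - 48 = (-1)(2y^4 + 10y^3 - 8y^2 - 88y - 96) + (6y^3 + 18y^2 - 60y - 144)
  2y^4 + 10y^3 - 8y^2 - 88y - 96 = ((1/3)y + 2/3)(6y^3 + 18y^2 - 60y - 144) + (0)
Last nonzero remainder: 6y^3 + 18y^2 - 60y - 144. Dividing through by 6 gives the monic gcd y^3 + 3y^2 - 10y - 24.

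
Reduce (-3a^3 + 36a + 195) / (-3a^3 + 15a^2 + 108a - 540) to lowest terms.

(a^2 + 5a + 13)/(a^2 - 36)

Repeated division with remainder:
  -3a^3 + 36a + 195 = (-3a^3 + 15a^2 + 108a - 540) + (-15a^2 - 72a + 735)
  -3a^3 + 15a^2 + 108a - 540 = ((1/5)a - 49/25)(-15a^2 - 72a + 735) + (-(4503/25)a + 4503/5)
  -15a^2 - 72a + 735 = ((125/1501)a + 1225/1501)(-(4503/25)a + 4503/5) + (0)
Last nonzero remainder: -(4503/25)a + 4503/5. Dividing through by -4503/25 gives the monic gcd a - 5.
Cancel a - 5 from numerator and denominator to get the reduced form.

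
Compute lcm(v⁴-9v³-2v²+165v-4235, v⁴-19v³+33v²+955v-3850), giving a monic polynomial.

Euclidean algorithm in ℚ[v]:
  v⁴-9v³-2v²+165v-4235 = (v⁴-19v³+33v²+955v-3850) + (10v³-35v²-790v-385)
  v⁴-19v³+33v²+955v-3850 = ((1/10)v-31/20)(10v³-35v²-790v-385) + ((231/4)v²-231v-17787/4)
  10v³-35v²-790v-385 = ((40/231)v+20/231)((231/4)v²-231v-17787/4) + (0)
Last nonzero remainder: (231/4)v²-231v-17787/4. Dividing through by 231/4 gives the monic gcd v²-4v-77.
Then lcm(f, g) = f·g / gcd(f, g); expanding and making the result monic gives the answer.

v⁶-24v⁵+183v⁴-255v³-6810v²+71775v-211750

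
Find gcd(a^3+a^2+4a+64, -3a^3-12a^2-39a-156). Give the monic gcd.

Repeated division with remainder:
  a^3+a^2+4a+64 = (-1/3)(-3a^3-12a^2-39a-156) + (-3a^2-9a+12)
  -3a^3-12a^2-39a-156 = (a+1)(-3a^2-9a+12) + (-42a-168)
  -3a^2-9a+12 = ((1/14)a-1/14)(-42a-168) + (0)
Last nonzero remainder: -42a-168. Dividing through by -42 gives the monic gcd a+4.

a+4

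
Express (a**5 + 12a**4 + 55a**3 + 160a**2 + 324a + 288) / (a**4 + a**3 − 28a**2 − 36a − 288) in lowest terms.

(a**2 + 5a + 6)/(a − 6)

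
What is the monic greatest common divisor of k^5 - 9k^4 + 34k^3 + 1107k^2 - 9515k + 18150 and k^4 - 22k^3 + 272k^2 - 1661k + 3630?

By polynomial division,
  k^5 - 9k^4 + 34k^3 + 1107k^2 - 9515k + 18150 = (k + 13)(k^4 - 22k^3 + 272k^2 - 1661k + 3630) + (48k^3 - 768k^2 + 8448k - 29040)
  k^4 - 22k^3 + 272k^2 - 1661k + 3630 = ((1/48)k - 1/8)(48k^3 - 768k^2 + 8448k - 29040) + (0)
Last nonzero remainder: 48k^3 - 768k^2 + 8448k - 29040. Dividing through by 48 gives the monic gcd k^3 - 16k^2 + 176k - 605.

k^3 - 16k^2 + 176k - 605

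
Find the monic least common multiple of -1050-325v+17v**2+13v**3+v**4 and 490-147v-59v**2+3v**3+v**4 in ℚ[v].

-14700+4900v+2113v**2-296v**3-86v**4+4v**5+v**6

Apply the Euclidean algorithm:
  v**4+13v**3+17v**2-325v-1050 = (v**4+3v**3-59v**2-147v+490) + (10v**3+76v**2-178v-1540)
  v**4+3v**3-59v**2-147v+490 = ((1/10)v-23/50)(10v**3+76v**2-178v-1540) + (-(156/25)v**2-(1872/25)v-1092/5)
  10v**3+76v**2-178v-1540 = (-(125/78)v+275/39)(-(156/25)v**2-(1872/25)v-1092/5) + (0)
Last nonzero remainder: -(156/25)v**2-(1872/25)v-1092/5. Dividing through by -156/25 gives the monic gcd v**2+12v+35.
Then lcm(f, g) = f·g / gcd(f, g); expanding and making the result monic gives the answer.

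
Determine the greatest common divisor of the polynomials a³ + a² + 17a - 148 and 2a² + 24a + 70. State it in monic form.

1

Apply the Euclidean algorithm:
  a³ + a² + 17a - 148 = ((1/2)a - 11/2)(2a² + 24a + 70) + (114a + 237)
  2a² + 24a + 70 = ((1/57)a + 377/2166)(114a + 237) + (20757/722)
  114a + 237 = ((27436/6919)a + 57038/6919)(20757/722) + (0)
The last nonzero remainder is the constant 20757/722, so the polynomials are coprime and gcd = 1.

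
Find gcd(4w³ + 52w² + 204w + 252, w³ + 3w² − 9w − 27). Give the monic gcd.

Apply the Euclidean algorithm:
  4w³ + 52w² + 204w + 252 = (4)(w³ + 3w² − 9w − 27) + (40w² + 240w + 360)
  w³ + 3w² − 9w − 27 = ((1/40)w − 3/40)(40w² + 240w + 360) + (0)
Last nonzero remainder: 40w² + 240w + 360. Dividing through by 40 gives the monic gcd w² + 6w + 9.

w² + 6w + 9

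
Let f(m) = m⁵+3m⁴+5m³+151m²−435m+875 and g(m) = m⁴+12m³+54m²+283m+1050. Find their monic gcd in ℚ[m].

m³+6m²+18m+175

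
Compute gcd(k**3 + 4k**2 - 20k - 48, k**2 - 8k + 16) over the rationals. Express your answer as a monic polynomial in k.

k - 4

By polynomial division,
  k**3 + 4k**2 - 20k - 48 = (k + 12)(k**2 - 8k + 16) + (60k - 240)
  k**2 - 8k + 16 = ((1/60)k - 1/15)(60k - 240) + (0)
Last nonzero remainder: 60k - 240. Dividing through by 60 gives the monic gcd k - 4.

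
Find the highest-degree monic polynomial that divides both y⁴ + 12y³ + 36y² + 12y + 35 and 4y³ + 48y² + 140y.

By polynomial division,
  y⁴ + 12y³ + 36y² + 12y + 35 = ((1/4)y)(4y³ + 48y² + 140y) + (y² + 12y + 35)
  4y³ + 48y² + 140y = (4y)(y² + 12y + 35) + (0)
The last nonzero remainder y² + 12y + 35 is already monic.

y² + 12y + 35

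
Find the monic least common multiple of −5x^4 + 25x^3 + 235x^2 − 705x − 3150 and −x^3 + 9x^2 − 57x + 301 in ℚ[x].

Apply the Euclidean algorithm:
  −5x^4 + 25x^3 + 235x^2 − 705x − 3150 = (5x + 20)(−x^3 + 9x^2 − 57x + 301) + (340x^2 − 1070x − 9170)
  −x^3 + 9x^2 − 57x + 301 = (−(1/340)x + 199/11560)(340x^2 − 1070x − 9170) + (−(75777/1156)x + 530439/1156)
  340x^2 − 1070x − 9170 = (−(393040/75777)x − 1514360/75777)(−(75777/1156)x + 530439/1156) + (0)
Last nonzero remainder: −(75777/1156)x + 530439/1156. Dividing through by −75777/1156 gives the monic gcd x − 7.
Then lcm(f, g) = f·g / gcd(f, g); expanding and making the result monic gives the answer.

x^6 − 7x^5 + 6x^4 + 20x^3 − 1673x^2 + 4803x + 27090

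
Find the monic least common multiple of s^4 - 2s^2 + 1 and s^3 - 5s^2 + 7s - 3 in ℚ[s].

Euclidean algorithm in ℚ[s]:
  s^4 - 2s^2 + 1 = (s + 5)(s^3 - 5s^2 + 7s - 3) + (16s^2 - 32s + 16)
  s^3 - 5s^2 + 7s - 3 = ((1/16)s - 3/16)(16s^2 - 32s + 16) + (0)
Last nonzero remainder: 16s^2 - 32s + 16. Dividing through by 16 gives the monic gcd s^2 - 2s + 1.
Then lcm(f, g) = f·g / gcd(f, g); expanding and making the result monic gives the answer.

s^5 - 3s^4 - 2s^3 + 6s^2 + s - 3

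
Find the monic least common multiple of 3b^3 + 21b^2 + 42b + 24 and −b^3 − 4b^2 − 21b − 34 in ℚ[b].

b^5 + 9b^4 + 45b^3 + 155b^2 + 254b + 136

By polynomial division,
  3b^3 + 21b^2 + 42b + 24 = (−3)(−b^3 − 4b^2 − 21b − 34) + (9b^2 − 21b − 78)
  −b^3 − 4b^2 − 21b − 34 = (−(1/9)b − 19/27)(9b^2 − 21b − 78) + (−(400/9)b − 800/9)
  9b^2 − 21b − 78 = (−(81/400)b + 351/400)(−(400/9)b − 800/9) + (0)
Last nonzero remainder: −(400/9)b − 800/9. Dividing through by −400/9 gives the monic gcd b + 2.
Then lcm(f, g) = f·g / gcd(f, g); expanding and making the result monic gives the answer.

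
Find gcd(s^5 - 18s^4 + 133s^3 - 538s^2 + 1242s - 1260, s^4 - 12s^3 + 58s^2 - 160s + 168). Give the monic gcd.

s^3 - 10s^2 + 38s - 84

Apply the Euclidean algorithm:
  s^5 - 18s^4 + 133s^3 - 538s^2 + 1242s - 1260 = (s - 6)(s^4 - 12s^3 + 58s^2 - 160s + 168) + (3s^3 - 30s^2 + 114s - 252)
  s^4 - 12s^3 + 58s^2 - 160s + 168 = ((1/3)s - 2/3)(3s^3 - 30s^2 + 114s - 252) + (0)
Last nonzero remainder: 3s^3 - 30s^2 + 114s - 252. Dividing through by 3 gives the monic gcd s^3 - 10s^2 + 38s - 84.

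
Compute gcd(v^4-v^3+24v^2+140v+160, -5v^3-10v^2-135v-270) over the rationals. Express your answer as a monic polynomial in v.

v+2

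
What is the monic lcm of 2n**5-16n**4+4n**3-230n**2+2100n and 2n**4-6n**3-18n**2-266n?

n**7-4n**6-11n**5-259n**4+628n**3+2015n**2+19950n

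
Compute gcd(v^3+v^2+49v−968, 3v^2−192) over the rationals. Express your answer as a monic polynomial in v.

By polynomial division,
  v^3+v^2+49v−968 = ((1/3)v+1/3)(3v^2−192) + (113v−904)
  3v^2−192 = ((3/113)v+24/113)(113v−904) + (0)
Last nonzero remainder: 113v−904. Dividing through by 113 gives the monic gcd v−8.

v−8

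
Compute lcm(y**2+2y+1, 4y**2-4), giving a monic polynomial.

y**3+y**2-y-1

Repeated division with remainder:
  y**2+2y+1 = (1/4)(4y**2-4) + (2y+2)
  4y**2-4 = (2y-2)(2y+2) + (0)
Last nonzero remainder: 2y+2. Dividing through by 2 gives the monic gcd y+1.
Then lcm(f, g) = f·g / gcd(f, g); expanding and making the result monic gives the answer.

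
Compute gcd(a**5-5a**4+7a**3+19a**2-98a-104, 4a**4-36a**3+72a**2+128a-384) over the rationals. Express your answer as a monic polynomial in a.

a**2-2a-8

Repeated division with remainder:
  a**5-5a**4+7a**3+19a**2-98a-104 = ((1/4)a+1)(4a**4-36a**3+72a**2+128a-384) + (25a**3-85a**2-130a+280)
  4a**4-36a**3+72a**2+128a-384 = ((4/25)a-112/125)(25a**3-85a**2-130a+280) + ((416/25)a**2-(832/25)a-3328/25)
  25a**3-85a**2-130a+280 = ((625/416)a-875/416)((416/25)a**2-(832/25)a-3328/25) + (0)
Last nonzero remainder: (416/25)a**2-(832/25)a-3328/25. Dividing through by 416/25 gives the monic gcd a**2-2a-8.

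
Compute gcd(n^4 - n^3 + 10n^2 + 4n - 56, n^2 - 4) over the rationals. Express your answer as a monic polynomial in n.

n^2 - 4

Apply the Euclidean algorithm:
  n^4 - n^3 + 10n^2 + 4n - 56 = (n^2 - n + 14)(n^2 - 4) + (0)
The last nonzero remainder n^2 - 4 is already monic.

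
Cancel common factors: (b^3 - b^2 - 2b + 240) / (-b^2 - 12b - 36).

Repeated division with remainder:
  b^3 - b^2 - 2b + 240 = (-b + 13)(-b^2 - 12b - 36) + (118b + 708)
  -b^2 - 12b - 36 = (-(1/118)b - 3/59)(118b + 708) + (0)
Last nonzero remainder: 118b + 708. Dividing through by 118 gives the monic gcd b + 6.
Cancel b + 6 from numerator and denominator to get the reduced form.

(-b^2 + 7b - 40)/(b + 6)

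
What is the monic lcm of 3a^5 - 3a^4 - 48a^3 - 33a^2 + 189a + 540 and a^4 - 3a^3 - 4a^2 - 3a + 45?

Repeated division with remainder:
  3a^5 - 3a^4 - 48a^3 - 33a^2 + 189a + 540 = (3a + 6)(a^4 - 3a^3 - 4a^2 - 3a + 45) + (-18a^3 + 72a + 270)
  a^4 - 3a^3 - 4a^2 - 3a + 45 = (-(1/18)a + 1/6)(-18a^3 + 72a + 270) + (0)
Last nonzero remainder: -18a^3 + 72a + 270. Dividing through by -18 gives the monic gcd a^3 - 4a - 15.
Then lcm(f, g) = f·g / gcd(f, g); expanding and making the result monic gives the answer.

a^6 - 4a^5 - 13a^4 + 37a^3 + 96a^2 - 9a - 540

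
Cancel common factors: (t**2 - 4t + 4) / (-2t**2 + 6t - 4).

Apply the Euclidean algorithm:
  t**2 - 4t + 4 = (-1/2)(-2t**2 + 6t - 4) + (-t + 2)
  -2t**2 + 6t - 4 = (2t - 2)(-t + 2) + (0)
Last nonzero remainder: -t + 2. Dividing through by -1 gives the monic gcd t - 2.
Cancel t - 2 from numerator and denominator to get the reduced form.

(-t + 2)/(2t - 2)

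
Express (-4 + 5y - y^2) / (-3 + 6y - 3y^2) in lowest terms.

Repeated division with remainder:
  -y^2 + 5y - 4 = (1/3)(-3y^2 + 6y - 3) + (3y - 3)
  -3y^2 + 6y - 3 = (-y + 1)(3y - 3) + (0)
Last nonzero remainder: 3y - 3. Dividing through by 3 gives the monic gcd y - 1.
Cancel y - 1 from numerator and denominator to get the reduced form.

(-4 + y)/(-3 + 3y)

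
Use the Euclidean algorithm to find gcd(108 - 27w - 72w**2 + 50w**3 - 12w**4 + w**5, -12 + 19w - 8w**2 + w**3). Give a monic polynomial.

12 - 7w + w**2

By polynomial division,
  w**5 - 12w**4 + 50w**3 - 72w**2 - 27w + 108 = (w**2 - 4w - 1)(w**3 - 8w**2 + 19w - 12) + (8w**2 - 56w + 96)
  w**3 - 8w**2 + 19w - 12 = ((1/8)w - 1/8)(8w**2 - 56w + 96) + (0)
Last nonzero remainder: 8w**2 - 56w + 96. Dividing through by 8 gives the monic gcd w**2 - 7w + 12.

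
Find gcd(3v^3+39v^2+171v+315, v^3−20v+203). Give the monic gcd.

Apply the Euclidean algorithm:
  3v^3+39v^2+171v+315 = (3)(v^3−20v+203) + (39v^2+231v−294)
  v^3−20v+203 = ((1/39)v−77/507)(39v^2+231v−294) + ((3823/169)v+26761/169)
  39v^2+231v−294 = ((6591/3823)v−7098/3823)((3823/169)v+26761/169) + (0)
Last nonzero remainder: (3823/169)v+26761/169. Dividing through by 3823/169 gives the monic gcd v+7.

v+7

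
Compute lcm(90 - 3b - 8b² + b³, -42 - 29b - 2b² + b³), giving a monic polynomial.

Repeated division with remainder:
  b³ - 8b² - 3b + 90 = (b³ - 2b² - 29b - 42) + (-6b² + 26b + 132)
  b³ - 2b² - 29b - 42 = (-(1/6)b - 7/18)(-6b² + 26b + 132) + ((28/9)b + 28/3)
  -6b² + 26b + 132 = (-(27/14)b + 99/7)((28/9)b + 28/3) + (0)
Last nonzero remainder: (28/9)b + 28/3. Dividing through by 28/9 gives the monic gcd b + 3.
Then lcm(f, g) = f·g / gcd(f, g); expanding and making the result monic gives the answer.

-1260 - 408b + 217b² + 23b³ - 13b⁴ + b⁵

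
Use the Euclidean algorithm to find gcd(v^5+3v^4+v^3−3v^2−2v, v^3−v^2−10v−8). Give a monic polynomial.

v^2+3v+2

Repeated division with remainder:
  v^5+3v^4+v^3−3v^2−2v = (v^2+4v+15)(v^3−v^2−10v−8) + (60v^2+180v+120)
  v^3−v^2−10v−8 = ((1/60)v−1/15)(60v^2+180v+120) + (0)
Last nonzero remainder: 60v^2+180v+120. Dividing through by 60 gives the monic gcd v^2+3v+2.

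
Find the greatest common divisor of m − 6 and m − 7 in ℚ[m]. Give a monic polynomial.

Apply the Euclidean algorithm:
  m − 6 = (m − 7) + (1)
  m − 7 = (m − 7)(1) + (0)
The last nonzero remainder is the constant 1, so the polynomials are coprime and gcd = 1.

1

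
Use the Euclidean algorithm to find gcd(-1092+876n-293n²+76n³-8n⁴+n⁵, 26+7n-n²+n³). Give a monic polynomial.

13-3n+n²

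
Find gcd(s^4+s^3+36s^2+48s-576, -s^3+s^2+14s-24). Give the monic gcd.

s^2+s-12

Euclidean algorithm in ℚ[s]:
  s^4+s^3+36s^2+48s-576 = (-s-2)(-s^3+s^2+14s-24) + (52s^2+52s-624)
  -s^3+s^2+14s-24 = (-(1/52)s+1/26)(52s^2+52s-624) + (0)
Last nonzero remainder: 52s^2+52s-624. Dividing through by 52 gives the monic gcd s^2+s-12.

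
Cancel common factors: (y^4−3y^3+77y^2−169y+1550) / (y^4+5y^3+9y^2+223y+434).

Apply the Euclidean algorithm:
  y^4−3y^3+77y^2−169y+1550 = (y^4+5y^3+9y^2+223y+434) + (−8y^3+68y^2−392y+1116)
  y^4+5y^3+9y^2+223y+434 = (−(1/8)y−27/16)(−8y^3+68y^2−392y+1116) + ((299/4)y^2−299y+9269/4)
  −8y^3+68y^2−392y+1116 = (−(32/299)y+144/299)((299/4)y^2−299y+9269/4) + (0)
Last nonzero remainder: (299/4)y^2−299y+9269/4. Dividing through by 299/4 gives the monic gcd y^2−4y+31.
Cancel y^2−4y+31 from numerator and denominator to get the reduced form.

(y^2+y+50)/(y^2+9y+14)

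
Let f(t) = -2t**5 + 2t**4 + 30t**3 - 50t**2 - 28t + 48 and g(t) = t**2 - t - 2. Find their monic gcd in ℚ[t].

t**2 - t - 2

Euclidean algorithm in ℚ[t]:
  -2t**5 + 2t**4 + 30t**3 - 50t**2 - 28t + 48 = (-2t**3 + 26t - 24)(t**2 - t - 2) + (0)
The last nonzero remainder t**2 - t - 2 is already monic.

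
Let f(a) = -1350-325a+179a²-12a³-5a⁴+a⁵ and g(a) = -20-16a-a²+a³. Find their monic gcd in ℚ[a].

Euclidean algorithm in ℚ[a]:
  a⁵-5a⁴-12a³+179a²-325a-1350 = (a²-4a)(a³-a²-16a-20) + (135a²-405a-1350)
  a³-a²-16a-20 = ((1/135)a+2/135)(135a²-405a-1350) + (0)
Last nonzero remainder: 135a²-405a-1350. Dividing through by 135 gives the monic gcd a²-3a-10.

-10-3a+a²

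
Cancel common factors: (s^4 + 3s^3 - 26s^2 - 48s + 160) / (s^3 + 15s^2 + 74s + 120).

Euclidean algorithm in ℚ[s]:
  s^4 + 3s^3 - 26s^2 - 48s + 160 = (s - 12)(s^3 + 15s^2 + 74s + 120) + (80s^2 + 720s + 1600)
  s^3 + 15s^2 + 74s + 120 = ((1/80)s + 3/40)(80s^2 + 720s + 1600) + (0)
Last nonzero remainder: 80s^2 + 720s + 1600. Dividing through by 80 gives the monic gcd s^2 + 9s + 20.
Cancel s^2 + 9s + 20 from numerator and denominator to get the reduced form.

(s^2 - 6s + 8)/(s + 6)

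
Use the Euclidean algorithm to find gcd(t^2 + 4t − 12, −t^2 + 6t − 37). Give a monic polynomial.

1

Repeated division with remainder:
  t^2 + 4t − 12 = (−1)(−t^2 + 6t − 37) + (10t − 49)
  −t^2 + 6t − 37 = (−(1/10)t + 11/100)(10t − 49) + (−3161/100)
  10t − 49 = (−(1000/3161)t + 4900/3161)(−3161/100) + (0)
The last nonzero remainder is the constant −3161/100, so the polynomials are coprime and gcd = 1.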